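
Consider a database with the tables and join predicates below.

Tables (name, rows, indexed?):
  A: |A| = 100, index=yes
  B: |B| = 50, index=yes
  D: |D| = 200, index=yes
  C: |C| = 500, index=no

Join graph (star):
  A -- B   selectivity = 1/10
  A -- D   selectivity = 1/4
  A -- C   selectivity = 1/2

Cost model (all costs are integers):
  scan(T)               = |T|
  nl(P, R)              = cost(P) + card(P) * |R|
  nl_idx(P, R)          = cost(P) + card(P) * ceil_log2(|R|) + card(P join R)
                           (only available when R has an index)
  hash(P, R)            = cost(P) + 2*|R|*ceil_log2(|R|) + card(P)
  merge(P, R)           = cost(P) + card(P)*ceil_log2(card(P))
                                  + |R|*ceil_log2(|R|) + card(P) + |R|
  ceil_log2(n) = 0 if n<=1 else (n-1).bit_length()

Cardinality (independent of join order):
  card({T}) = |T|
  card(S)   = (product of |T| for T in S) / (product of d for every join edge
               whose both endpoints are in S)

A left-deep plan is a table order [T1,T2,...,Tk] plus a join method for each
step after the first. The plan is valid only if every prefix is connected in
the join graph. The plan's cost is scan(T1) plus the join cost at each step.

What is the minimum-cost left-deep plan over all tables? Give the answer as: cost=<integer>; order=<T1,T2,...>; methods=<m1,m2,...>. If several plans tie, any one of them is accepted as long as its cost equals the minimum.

cost=38500; order=A,B,D,C; methods=hash,hash,hash

Selinger DP (subsets sized 1..n):
  {A}: scan cost=100, card=100
  {B}: scan cost=50, card=50
  {D}: scan cost=200, card=200
  {C}: scan cost=500, card=500
  {AB}: card=500; try (B,hash)→800, (A,nl_idx)→900, (B,nl_idx)→1200, (A,merge)→1200, (B,merge)→1250, (A,hash)→1500 …(+2); best=800 via (B,hash)
  {AD}: card=5000; try (A,hash)→1800, (D,merge)→2700, (A,merge)→2800, (D,hash)→3400, (D,nl_idx)→5900, (A,nl_idx)→6600 …(+2); best=1800 via (A,hash)
  {AC}: card=25000; try (A,hash)→2400, (C,merge)→5900, (A,merge)→6300, (C,hash)→9200, (A,nl_idx)→29000, (C,nl)→50100 …(+1); best=2400 via (A,hash)
  {ABD}: card=25000; try (D,hash)→4500, (B,hash)→7400, (D,merge)→7600, (D,nl_idx)→29800, (B,nl_idx)→56800, (B,merge)→72150 …(+2); best=4500 via (D,hash)
  {ABC}: card=125000; try (C,hash)→10300, (C,merge)→10800, (B,hash)→28000, (C,nl)→250800, (B,nl_idx)→277400, (B,merge)→402750 …(+1); best=10300 via (C,hash)
  {ACD}: card=1250000; try (C,hash)→15800, (D,hash)→30600, (C,merge)→76800, (D,merge)→404200, (D,nl_idx)→1452400, (C,nl)→2501800 …(+1); best=15800 via (C,hash)
  {ABCD}: card=6250000; try (C,hash)→38500, (D,hash)→138500, (C,merge)→409500, (B,hash)→1266400, (D,merge)→2262100, (D,nl_idx)→7260300 …(+5); best=38500 via (C,hash)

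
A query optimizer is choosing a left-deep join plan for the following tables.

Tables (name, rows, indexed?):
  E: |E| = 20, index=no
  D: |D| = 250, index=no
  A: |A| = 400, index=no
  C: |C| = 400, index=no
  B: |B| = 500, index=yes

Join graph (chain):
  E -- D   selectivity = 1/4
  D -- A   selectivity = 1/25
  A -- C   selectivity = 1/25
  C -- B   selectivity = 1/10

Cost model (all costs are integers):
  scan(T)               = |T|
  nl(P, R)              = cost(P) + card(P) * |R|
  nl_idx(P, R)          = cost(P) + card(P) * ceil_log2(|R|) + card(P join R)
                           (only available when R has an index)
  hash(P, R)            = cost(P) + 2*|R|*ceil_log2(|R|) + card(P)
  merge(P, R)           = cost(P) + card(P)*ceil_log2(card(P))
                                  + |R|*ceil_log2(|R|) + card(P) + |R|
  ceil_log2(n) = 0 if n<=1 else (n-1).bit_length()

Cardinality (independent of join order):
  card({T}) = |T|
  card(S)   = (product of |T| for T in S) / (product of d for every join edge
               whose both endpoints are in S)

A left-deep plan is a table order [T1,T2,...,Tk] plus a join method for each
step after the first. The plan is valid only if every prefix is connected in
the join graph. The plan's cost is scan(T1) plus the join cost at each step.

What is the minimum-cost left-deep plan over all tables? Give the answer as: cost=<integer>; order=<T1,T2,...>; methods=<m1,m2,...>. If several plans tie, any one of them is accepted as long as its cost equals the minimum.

Selinger DP (subsets sized 1..n):
  {E}: scan cost=20, card=20
  {D}: scan cost=250, card=250
  {A}: scan cost=400, card=400
  {C}: scan cost=400, card=400
  {B}: scan cost=500, card=500
  {DE}: card=1250; try (E,hash)→700, (D,merge)→2390, (E,merge)→2620, (D,hash)→4040, (D,nl)→5020, (E,nl)→5250; best=700 via (E,hash)
  {AD}: card=4000; try (D,hash)→4800, (A,merge)→6500, (D,merge)→6650, (A,hash)→7700, (A,nl)→100250, (D,nl)→100400; best=4800 via (D,hash)
  {AC}: card=6400; try (C,hash)→8000, (A,hash)→8000, (C,merge)→8400, (A,merge)→8400, (C,nl)→160400, (A,nl)→160400; best=8000 via (C,hash)
  {BC}: card=20000; try (C,hash)→8200, (B,merge)→9400, (C,merge)→9500, (B,hash)→9800, (B,nl_idx)→24000, (B,nl)→200400 …(+1); best=8200 via (C,hash)
  {ADE}: card=20000; try (E,hash)→9000, (A,hash)→9150, (A,merge)→19700, (E,merge)→56920, (E,nl)→84800, (A,nl)→500700; best=9000 via (E,hash)
  {ACD}: card=64000; try (C,hash)→16000, (D,hash)→18400, (C,merge)→60800, (D,merge)→99850, (C,nl)→1604800, (D,nl)→1608000; best=16000 via (C,hash)
  {ABC}: card=320000; try (B,hash)→23400, (A,hash)→35400, (B,merge)→102600, (A,merge)→332200, (B,nl_idx)→385600, (B,nl)→3208000 …(+1); best=23400 via (B,hash)
  {ACDE}: card=320000; try (C,hash)→36200, (E,hash)→80200, (C,merge)→333000, (E,merge)→1104120, (E,nl)→1296000, (C,nl)→8009000; best=36200 via (C,hash)
  {ABCD}: card=3200000; try (B,hash)→89000, (D,hash)→347400, (B,merge)→1109000, (B,nl_idx)→3792000, (D,merge)→6425650, (B,nl)→32016000 …(+1); best=89000 via (B,hash)
  {ABCDE}: card=16000000; try (B,hash)→365200, (E,hash)→3289200, (B,merge)→6441200, (B,nl_idx)→18916200, (E,nl)→64089000, (E,merge)→73689120 …(+1); best=365200 via (B,hash)

cost=365200; order=A,D,E,C,B; methods=hash,hash,hash,hash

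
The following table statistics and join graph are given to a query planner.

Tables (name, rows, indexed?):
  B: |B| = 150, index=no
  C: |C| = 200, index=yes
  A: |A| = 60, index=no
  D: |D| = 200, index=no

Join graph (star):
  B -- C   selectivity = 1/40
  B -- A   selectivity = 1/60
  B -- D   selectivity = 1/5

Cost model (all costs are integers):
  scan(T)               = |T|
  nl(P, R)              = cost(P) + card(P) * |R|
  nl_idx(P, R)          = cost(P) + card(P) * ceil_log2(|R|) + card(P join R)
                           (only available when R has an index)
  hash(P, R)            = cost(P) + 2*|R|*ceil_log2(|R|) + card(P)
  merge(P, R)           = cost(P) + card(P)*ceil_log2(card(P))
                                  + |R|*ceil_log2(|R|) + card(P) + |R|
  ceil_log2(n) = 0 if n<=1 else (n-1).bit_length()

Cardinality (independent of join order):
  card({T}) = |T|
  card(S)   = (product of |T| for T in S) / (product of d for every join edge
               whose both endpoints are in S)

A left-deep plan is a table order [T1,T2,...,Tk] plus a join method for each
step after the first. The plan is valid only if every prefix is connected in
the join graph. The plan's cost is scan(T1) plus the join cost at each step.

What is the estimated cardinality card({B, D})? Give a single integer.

Tables in S: B(150), D(200)
Edges inside S: B-D(d=5)
numerator = 150 * 200 = 30000
denominator = 5 = 5
card(S) = 30000 / 5 = 6000

6000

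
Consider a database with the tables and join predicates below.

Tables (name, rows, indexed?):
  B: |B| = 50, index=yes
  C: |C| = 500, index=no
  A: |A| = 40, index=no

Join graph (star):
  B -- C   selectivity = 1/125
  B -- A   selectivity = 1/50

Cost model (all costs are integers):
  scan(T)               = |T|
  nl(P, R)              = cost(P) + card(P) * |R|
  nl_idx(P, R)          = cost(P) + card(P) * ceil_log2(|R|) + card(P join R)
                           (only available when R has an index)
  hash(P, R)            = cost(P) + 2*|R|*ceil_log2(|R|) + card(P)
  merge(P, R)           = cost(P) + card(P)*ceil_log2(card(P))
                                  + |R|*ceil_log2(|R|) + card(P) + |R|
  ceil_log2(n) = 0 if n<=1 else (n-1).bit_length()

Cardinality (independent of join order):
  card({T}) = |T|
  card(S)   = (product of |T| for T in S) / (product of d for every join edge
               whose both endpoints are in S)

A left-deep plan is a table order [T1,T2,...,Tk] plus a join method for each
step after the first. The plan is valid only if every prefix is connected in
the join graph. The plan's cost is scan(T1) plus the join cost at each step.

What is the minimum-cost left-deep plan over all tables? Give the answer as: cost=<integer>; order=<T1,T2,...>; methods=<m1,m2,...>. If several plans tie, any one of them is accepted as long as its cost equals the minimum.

Selinger DP (subsets sized 1..n):
  {B}: scan cost=50, card=50
  {C}: scan cost=500, card=500
  {A}: scan cost=40, card=40
  {BC}: card=200; try (B,hash)→1600, (B,nl_idx)→3700, (C,merge)→5400, (B,merge)→5850, (C,hash)→9100, (C,nl)→25050 …(+1); best=1600 via (B,hash)
  {AB}: card=40; try (B,nl_idx)→320, (A,hash)→580, (B,merge)→670, (B,hash)→680, (A,merge)→680, (B,nl)→2040 …(+1); best=320 via (B,nl_idx)
  {ABC}: card=160; try (A,hash)→2280, (A,merge)→3680, (C,merge)→5600, (C,hash)→9360, (A,nl)→9600, (C,nl)→20320; best=2280 via (A,hash)

cost=2280; order=C,B,A; methods=hash,hash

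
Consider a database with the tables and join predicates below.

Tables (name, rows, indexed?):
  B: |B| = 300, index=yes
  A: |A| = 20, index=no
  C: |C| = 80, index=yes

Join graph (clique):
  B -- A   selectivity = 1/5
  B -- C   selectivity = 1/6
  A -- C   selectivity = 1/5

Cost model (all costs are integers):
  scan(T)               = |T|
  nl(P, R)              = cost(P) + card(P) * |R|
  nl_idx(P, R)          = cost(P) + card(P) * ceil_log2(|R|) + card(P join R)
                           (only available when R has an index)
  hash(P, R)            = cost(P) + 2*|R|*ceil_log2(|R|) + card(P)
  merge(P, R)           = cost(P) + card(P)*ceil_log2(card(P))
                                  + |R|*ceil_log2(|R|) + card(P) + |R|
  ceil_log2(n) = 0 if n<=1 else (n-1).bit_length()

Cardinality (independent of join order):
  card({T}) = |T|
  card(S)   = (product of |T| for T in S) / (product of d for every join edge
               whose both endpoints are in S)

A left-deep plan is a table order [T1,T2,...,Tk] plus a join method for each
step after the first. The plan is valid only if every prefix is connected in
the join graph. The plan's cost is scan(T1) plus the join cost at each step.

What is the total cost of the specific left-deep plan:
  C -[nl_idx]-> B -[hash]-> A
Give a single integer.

9000

step 1: scan C: cost=80, card=80
step 2: join B via nl_idx
    card(P join B) = 80*300/(6) = 4000
    cost = 80 + 80*9 + 4000 = 4800
step 3: join A via hash
    card(P join A) = 4000*20/(5*5) = 3200
    cost = 4800 + 2*20*5 + 4000 = 9000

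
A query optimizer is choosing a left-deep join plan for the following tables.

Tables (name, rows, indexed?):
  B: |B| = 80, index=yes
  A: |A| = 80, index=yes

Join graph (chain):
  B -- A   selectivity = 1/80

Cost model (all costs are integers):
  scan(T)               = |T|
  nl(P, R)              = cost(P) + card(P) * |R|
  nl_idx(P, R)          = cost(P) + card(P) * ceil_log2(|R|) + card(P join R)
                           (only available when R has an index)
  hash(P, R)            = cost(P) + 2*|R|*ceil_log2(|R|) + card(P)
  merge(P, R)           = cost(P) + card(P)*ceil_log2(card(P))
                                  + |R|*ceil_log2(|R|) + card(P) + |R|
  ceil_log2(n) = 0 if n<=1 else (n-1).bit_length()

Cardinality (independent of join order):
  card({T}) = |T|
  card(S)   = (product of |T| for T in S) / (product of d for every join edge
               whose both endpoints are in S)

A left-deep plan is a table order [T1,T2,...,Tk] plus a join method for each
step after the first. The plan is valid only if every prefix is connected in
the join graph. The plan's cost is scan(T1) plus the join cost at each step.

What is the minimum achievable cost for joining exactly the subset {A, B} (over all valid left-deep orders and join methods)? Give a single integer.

720

Selinger DP over subsets of {A,B}:
  {B}: scan cost=80, card=80
  {A}: scan cost=80, card=80
  {AB}: card=80; try (B,nl_idx)→720, (A,nl_idx)→720, (B,hash)→1280, (A,hash)→1280, (B,merge)→1360, (A,merge)→1360 …(+2); best=720 via (B,nl_idx)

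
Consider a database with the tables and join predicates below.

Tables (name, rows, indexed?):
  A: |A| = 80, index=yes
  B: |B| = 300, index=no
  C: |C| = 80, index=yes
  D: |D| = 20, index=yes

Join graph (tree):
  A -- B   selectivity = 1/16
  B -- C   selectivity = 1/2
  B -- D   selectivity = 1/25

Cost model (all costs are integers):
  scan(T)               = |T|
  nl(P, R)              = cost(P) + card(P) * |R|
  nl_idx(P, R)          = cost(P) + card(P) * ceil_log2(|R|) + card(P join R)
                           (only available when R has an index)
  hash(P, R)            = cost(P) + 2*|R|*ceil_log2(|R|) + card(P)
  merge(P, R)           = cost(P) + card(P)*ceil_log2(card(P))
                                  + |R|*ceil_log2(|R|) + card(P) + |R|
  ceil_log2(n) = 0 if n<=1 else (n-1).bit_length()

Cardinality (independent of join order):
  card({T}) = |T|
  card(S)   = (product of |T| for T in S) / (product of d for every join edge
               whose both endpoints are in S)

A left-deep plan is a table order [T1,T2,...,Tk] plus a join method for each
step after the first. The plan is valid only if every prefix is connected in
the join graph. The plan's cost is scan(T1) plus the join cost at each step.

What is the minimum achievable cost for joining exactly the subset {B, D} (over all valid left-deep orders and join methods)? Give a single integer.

800

Selinger DP over subsets of {B,D}:
  {B}: scan cost=300, card=300
  {D}: scan cost=20, card=20
  {BD}: card=240; try (D,hash)→800, (D,nl_idx)→2040, (B,merge)→3140, (D,merge)→3420, (B,hash)→5440, (B,nl)→6020 …(+1); best=800 via (D,hash)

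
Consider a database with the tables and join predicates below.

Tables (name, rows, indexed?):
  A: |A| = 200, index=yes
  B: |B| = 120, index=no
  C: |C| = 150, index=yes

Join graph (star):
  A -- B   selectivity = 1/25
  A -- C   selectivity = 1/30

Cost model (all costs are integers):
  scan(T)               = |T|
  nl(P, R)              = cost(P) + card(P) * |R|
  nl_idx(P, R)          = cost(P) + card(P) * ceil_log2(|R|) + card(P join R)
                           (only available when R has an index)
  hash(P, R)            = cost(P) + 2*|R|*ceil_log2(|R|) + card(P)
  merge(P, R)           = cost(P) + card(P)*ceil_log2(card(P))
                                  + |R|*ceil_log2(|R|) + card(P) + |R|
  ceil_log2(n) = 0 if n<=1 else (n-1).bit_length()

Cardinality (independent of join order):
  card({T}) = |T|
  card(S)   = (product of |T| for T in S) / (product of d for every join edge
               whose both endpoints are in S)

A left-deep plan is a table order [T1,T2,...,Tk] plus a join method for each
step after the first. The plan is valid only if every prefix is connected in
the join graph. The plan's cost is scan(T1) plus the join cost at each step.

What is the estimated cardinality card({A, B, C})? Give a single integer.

Tables in S: A(200), B(120), C(150)
Edges inside S: A-B(d=25), A-C(d=30)
numerator = 200 * 120 * 150 = 3600000
denominator = 25 * 30 = 750
card(S) = 3600000 / 750 = 4800

4800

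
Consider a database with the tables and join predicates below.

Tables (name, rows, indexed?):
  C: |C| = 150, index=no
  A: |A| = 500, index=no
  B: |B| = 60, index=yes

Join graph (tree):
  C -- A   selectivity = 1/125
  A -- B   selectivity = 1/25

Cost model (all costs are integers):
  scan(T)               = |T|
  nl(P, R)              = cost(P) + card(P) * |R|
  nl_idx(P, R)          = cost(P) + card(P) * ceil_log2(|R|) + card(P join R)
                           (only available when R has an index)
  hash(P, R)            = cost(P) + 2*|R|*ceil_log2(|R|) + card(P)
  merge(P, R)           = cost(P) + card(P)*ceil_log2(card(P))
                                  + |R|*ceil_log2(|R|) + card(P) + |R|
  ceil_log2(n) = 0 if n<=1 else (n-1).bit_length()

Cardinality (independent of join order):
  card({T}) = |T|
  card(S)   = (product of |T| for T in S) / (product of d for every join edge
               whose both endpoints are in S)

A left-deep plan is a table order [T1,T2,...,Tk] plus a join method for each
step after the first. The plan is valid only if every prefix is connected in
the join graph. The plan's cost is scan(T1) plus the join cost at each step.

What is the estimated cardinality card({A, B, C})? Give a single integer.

Tables in S: A(500), B(60), C(150)
Edges inside S: C-A(d=125), A-B(d=25)
numerator = 500 * 60 * 150 = 4500000
denominator = 125 * 25 = 3125
card(S) = 4500000 / 3125 = 1440

1440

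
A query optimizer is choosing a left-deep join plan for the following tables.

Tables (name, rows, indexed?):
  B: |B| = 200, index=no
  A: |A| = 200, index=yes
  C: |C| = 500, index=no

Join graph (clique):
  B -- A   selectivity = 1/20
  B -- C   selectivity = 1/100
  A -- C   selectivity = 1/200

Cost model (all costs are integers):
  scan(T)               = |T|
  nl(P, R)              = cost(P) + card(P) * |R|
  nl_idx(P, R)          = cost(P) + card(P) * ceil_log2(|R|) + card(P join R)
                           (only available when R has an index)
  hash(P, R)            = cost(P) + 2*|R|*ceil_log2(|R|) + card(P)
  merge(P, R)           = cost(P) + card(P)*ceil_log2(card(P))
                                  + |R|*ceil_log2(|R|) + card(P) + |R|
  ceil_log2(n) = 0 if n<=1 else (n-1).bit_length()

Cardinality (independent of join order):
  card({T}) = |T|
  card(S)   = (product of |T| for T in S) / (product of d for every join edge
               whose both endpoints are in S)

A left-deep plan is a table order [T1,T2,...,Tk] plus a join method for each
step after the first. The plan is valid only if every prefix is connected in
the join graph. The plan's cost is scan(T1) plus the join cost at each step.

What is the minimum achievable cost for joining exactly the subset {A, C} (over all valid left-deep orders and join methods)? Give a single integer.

Selinger DP over subsets of {A,C}:
  {A}: scan cost=200, card=200
  {C}: scan cost=500, card=500
  {AC}: card=500; try (A,hash)→4200, (A,nl_idx)→5000, (C,merge)→7000, (A,merge)→7300, (C,hash)→9400, (C,nl)→100200 …(+1); best=4200 via (A,hash)

4200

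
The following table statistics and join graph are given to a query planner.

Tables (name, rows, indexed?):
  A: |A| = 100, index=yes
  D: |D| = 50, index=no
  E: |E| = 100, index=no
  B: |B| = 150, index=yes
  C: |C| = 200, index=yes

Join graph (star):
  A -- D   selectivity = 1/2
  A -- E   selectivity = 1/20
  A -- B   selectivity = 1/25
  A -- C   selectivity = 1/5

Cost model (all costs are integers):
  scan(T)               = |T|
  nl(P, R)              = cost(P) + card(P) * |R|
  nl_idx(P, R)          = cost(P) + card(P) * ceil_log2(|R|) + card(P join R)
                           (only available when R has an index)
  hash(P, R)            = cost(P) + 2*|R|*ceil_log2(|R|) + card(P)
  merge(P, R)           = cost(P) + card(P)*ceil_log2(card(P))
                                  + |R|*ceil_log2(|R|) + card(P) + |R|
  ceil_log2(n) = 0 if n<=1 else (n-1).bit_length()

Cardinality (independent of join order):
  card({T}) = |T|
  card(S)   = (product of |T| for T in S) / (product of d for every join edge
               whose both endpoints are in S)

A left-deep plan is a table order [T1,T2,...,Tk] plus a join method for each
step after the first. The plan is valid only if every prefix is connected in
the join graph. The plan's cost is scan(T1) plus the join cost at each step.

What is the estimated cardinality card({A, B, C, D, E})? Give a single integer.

Tables in S: A(100), B(150), C(200), D(50), E(100)
Edges inside S: A-D(d=2), A-E(d=20), A-B(d=25), A-C(d=5)
numerator = 100 * 150 * 200 * 50 * 100 = 15000000000
denominator = 2 * 20 * 25 * 5 = 5000
card(S) = 15000000000 / 5000 = 3000000

3000000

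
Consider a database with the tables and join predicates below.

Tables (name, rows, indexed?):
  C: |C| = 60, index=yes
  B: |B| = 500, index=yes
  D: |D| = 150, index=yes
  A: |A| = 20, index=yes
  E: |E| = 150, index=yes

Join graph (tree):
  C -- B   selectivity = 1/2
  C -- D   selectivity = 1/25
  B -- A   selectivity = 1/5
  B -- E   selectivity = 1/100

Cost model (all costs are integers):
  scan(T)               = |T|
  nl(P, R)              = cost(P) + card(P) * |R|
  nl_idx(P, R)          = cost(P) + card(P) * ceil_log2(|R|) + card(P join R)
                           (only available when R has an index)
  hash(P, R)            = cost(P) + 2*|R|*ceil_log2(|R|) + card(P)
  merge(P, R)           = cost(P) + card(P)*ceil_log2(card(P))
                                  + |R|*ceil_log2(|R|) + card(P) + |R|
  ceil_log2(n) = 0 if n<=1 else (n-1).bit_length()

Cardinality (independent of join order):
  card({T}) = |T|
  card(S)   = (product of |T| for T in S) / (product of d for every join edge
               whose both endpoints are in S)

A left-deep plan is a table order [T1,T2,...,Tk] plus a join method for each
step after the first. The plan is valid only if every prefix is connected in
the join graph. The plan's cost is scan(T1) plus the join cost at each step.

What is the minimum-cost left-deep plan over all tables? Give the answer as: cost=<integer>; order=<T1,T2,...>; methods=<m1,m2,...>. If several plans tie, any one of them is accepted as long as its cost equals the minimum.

Selinger DP (subsets sized 1..n):
  {C}: scan cost=60, card=60
  {B}: scan cost=500, card=500
  {D}: scan cost=150, card=150
  {A}: scan cost=20, card=20
  {E}: scan cost=150, card=150
  {BC}: card=15000; try (C,hash)→1720, (B,merge)→5480, (C,merge)→5920, (B,hash)→9120, (B,nl_idx)→15600, (C,nl_idx)→18500 …(+2); best=1720 via (C,hash)
  {CD}: card=360; try (D,nl_idx)→900, (C,hash)→1020, (C,nl_idx)→1410, (D,merge)→1830, (C,merge)→1920, (D,hash)→2520 …(+2); best=900 via (D,nl_idx)
  {AB}: card=2000; try (A,hash)→1200, (B,nl_idx)→2200, (A,nl_idx)→5000, (B,merge)→5140, (A,merge)→5620, (B,hash)→9040 …(+2); best=1200 via (A,hash)
  {BE}: card=750; try (B,nl_idx)→2250, (E,hash)→3400, (E,nl_idx)→5250, (B,merge)→6500, (E,merge)→6850, (B,hash)→9300 …(+2); best=2250 via (B,nl_idx)
  {BCD}: card=90000; try (B,merge)→9500, (B,hash)→10260, (D,hash)→19120, (B,nl_idx)→94140, (B,nl)→180900, (D,nl_idx)→211720 …(+2); best=9500 via (B,merge)
  {ABC}: card=60000; try (C,hash)→3920, (A,hash)→16920, (C,merge)→25620, (C,nl_idx)→73200, (C,nl)→121200, (A,nl_idx)→136720 …(+2); best=3920 via (C,hash)
  {BCE}: card=22500; try (C,hash)→3720, (C,merge)→10920, (E,hash)→19120, (C,nl_idx)→29250, (C,nl)→47250, (E,nl_idx)→144220 …(+2); best=3720 via (C,hash)
  {ABE}: card=3000; try (A,hash)→3200, (E,hash)→5600, (A,nl_idx)→9000, (A,merge)→10620, (A,nl)→17250, (E,nl_idx)→20200 …(+2); best=3200 via (A,hash)
  {ABCD}: card=360000; try (D,hash)→66320, (A,hash)→99700, (A,nl_idx)→819500, (D,nl_idx)→843920, (D,merge)→1025270, (A,merge)→1629620 …(+2); best=66320 via (D,hash)
  {BCDE}: card=135000; try (D,hash)→28620, (E,hash)→101900, (D,nl_idx)→318720, (D,merge)→365070, (E,nl_idx)→864500, (E,merge)→1630850 …(+2); best=28620 via (D,hash)
  {ABCE}: card=90000; try (C,hash)→6920, (A,hash)→26420, (C,merge)→42620, (E,hash)→66320, (C,nl_idx)→111200, (C,nl)→183200 …(+6); best=6920 via (C,hash)
  {ABCDE}: card=540000; try (D,hash)→99320, (A,hash)→163820, (E,hash)→428720, (A,nl_idx)→1243620, (D,nl_idx)→1266920, (D,merge)→1628270 …(+6); best=99320 via (D,hash)

cost=99320; order=E,B,A,C,D; methods=nl_idx,hash,hash,hash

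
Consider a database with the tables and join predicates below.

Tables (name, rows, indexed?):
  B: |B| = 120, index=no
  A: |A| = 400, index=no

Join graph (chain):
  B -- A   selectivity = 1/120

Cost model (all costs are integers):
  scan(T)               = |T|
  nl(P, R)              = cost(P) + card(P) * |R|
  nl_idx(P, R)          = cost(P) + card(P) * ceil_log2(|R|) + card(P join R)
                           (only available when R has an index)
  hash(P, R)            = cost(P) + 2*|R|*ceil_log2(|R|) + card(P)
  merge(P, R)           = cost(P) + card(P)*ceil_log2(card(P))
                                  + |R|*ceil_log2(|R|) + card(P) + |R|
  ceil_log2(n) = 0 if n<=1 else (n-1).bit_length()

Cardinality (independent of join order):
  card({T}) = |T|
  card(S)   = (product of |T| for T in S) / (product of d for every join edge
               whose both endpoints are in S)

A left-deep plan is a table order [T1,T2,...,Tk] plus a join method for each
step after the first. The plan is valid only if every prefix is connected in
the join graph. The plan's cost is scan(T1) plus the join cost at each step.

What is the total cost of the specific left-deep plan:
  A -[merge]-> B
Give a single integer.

5360

step 1: scan A: cost=400, card=400
step 2: join B via merge
    card(P join B) = 400*120/(120) = 400
    cost = 400 + 400*9 + 120*7 + 400 + 120 = 5360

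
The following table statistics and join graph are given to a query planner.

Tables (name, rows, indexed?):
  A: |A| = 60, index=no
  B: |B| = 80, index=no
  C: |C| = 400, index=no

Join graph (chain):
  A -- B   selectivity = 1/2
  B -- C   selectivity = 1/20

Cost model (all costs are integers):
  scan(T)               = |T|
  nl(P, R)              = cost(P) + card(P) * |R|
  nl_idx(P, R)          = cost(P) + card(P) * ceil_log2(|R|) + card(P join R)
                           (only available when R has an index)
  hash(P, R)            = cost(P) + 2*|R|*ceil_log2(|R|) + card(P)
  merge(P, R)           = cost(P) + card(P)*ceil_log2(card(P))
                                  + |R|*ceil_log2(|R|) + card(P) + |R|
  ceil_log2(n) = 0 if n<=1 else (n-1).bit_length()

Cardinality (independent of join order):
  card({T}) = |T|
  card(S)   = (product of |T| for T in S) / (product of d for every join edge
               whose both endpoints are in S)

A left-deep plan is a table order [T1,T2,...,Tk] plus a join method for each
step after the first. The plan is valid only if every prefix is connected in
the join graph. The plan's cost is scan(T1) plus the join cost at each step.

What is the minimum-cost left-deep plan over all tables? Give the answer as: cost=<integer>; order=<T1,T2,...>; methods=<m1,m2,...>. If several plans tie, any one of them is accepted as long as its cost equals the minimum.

cost=4240; order=C,B,A; methods=hash,hash

Selinger DP (subsets sized 1..n):
  {A}: scan cost=60, card=60
  {B}: scan cost=80, card=80
  {C}: scan cost=400, card=400
  {AB}: card=2400; try (A,hash)→880, (B,merge)→1120, (A,merge)→1140, (B,hash)→1240, (B,nl)→4860, (A,nl)→4880; best=880 via (A,hash)
  {BC}: card=1600; try (B,hash)→1920, (C,merge)→4720, (B,merge)→5040, (C,hash)→7360, (C,nl)→32080, (B,nl)→32400; best=1920 via (B,hash)
  {ABC}: card=48000; try (A,hash)→4240, (C,hash)→10480, (A,merge)→21540, (C,merge)→36080, (A,nl)→97920, (C,nl)→960880; best=4240 via (A,hash)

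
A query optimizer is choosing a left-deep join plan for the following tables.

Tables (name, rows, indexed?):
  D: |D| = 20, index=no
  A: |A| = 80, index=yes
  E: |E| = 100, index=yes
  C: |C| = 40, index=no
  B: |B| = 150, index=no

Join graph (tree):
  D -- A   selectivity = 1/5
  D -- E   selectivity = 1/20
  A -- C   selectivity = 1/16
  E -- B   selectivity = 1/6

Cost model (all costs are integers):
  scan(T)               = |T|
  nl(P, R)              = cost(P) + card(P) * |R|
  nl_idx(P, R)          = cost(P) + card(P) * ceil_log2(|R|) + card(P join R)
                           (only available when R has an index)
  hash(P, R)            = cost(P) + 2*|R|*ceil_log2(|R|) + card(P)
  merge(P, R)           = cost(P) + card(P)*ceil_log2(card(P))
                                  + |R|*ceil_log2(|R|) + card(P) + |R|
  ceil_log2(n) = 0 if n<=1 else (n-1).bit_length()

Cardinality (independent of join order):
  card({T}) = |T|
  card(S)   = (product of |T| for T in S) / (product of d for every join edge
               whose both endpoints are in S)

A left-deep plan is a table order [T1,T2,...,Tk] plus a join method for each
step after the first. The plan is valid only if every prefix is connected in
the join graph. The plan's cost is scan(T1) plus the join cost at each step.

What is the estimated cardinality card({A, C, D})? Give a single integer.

Tables in S: A(80), C(40), D(20)
Edges inside S: D-A(d=5), A-C(d=16)
numerator = 80 * 40 * 20 = 64000
denominator = 5 * 16 = 80
card(S) = 64000 / 80 = 800

800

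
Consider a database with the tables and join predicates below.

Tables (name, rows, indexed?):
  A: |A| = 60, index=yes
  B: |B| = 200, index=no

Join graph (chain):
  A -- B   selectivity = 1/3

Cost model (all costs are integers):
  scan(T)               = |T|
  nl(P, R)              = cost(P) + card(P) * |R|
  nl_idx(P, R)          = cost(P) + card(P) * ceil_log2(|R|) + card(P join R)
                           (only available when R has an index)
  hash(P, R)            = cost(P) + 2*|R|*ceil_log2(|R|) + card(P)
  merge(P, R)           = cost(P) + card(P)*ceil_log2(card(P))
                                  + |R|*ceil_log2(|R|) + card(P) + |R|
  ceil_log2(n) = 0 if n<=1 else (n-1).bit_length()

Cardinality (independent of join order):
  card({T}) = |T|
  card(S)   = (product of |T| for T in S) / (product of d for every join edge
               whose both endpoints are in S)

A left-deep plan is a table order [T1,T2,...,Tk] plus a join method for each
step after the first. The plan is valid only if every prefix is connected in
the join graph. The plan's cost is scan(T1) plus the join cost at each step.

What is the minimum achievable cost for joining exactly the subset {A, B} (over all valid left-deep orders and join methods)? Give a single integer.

1120

Selinger DP over subsets of {A,B}:
  {A}: scan cost=60, card=60
  {B}: scan cost=200, card=200
  {AB}: card=4000; try (A,hash)→1120, (B,merge)→2280, (A,merge)→2420, (B,hash)→3320, (A,nl_idx)→5400, (B,nl)→12060 …(+1); best=1120 via (A,hash)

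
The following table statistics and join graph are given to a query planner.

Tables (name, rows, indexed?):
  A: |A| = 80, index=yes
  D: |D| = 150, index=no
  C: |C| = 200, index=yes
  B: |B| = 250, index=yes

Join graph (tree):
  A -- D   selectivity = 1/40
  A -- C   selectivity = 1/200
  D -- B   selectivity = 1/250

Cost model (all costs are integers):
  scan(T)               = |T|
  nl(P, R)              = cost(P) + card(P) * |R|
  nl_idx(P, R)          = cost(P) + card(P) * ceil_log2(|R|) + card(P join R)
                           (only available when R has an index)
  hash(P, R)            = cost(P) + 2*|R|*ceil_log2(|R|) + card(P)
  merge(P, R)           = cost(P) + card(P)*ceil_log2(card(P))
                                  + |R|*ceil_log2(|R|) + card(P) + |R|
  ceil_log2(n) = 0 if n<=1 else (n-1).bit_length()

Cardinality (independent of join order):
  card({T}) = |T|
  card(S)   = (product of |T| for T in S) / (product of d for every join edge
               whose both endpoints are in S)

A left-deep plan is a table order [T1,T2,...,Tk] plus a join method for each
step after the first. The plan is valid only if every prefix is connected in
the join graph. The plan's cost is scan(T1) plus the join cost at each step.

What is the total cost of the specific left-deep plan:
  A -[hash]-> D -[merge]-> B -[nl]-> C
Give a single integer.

step 1: scan A: cost=80, card=80
step 2: join D via hash
    card(P join D) = 80*150/(40) = 300
    cost = 80 + 2*150*8 + 80 = 2560
step 3: join B via merge
    card(P join B) = 300*250/(250) = 300
    cost = 2560 + 300*9 + 250*8 + 300 + 250 = 7810
step 4: join C via nl
    card(P join C) = 300*200/(200) = 300
    cost = 7810 + 300*200 = 67810

67810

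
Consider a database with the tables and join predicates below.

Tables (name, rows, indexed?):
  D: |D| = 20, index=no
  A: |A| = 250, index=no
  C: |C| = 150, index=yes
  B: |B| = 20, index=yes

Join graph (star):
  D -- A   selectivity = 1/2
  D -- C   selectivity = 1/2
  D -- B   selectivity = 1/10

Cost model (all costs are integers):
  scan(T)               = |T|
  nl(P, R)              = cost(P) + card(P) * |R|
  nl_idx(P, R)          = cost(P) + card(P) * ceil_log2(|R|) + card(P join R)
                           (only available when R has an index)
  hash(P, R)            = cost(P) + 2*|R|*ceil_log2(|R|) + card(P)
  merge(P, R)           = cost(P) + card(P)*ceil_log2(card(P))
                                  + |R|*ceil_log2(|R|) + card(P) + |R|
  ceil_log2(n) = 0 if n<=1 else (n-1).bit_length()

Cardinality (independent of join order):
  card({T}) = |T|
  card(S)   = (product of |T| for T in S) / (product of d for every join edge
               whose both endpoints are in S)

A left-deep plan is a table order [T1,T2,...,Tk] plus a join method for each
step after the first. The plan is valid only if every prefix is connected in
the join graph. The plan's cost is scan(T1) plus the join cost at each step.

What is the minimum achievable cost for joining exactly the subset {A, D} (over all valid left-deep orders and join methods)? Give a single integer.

700

Selinger DP over subsets of {A,D}:
  {D}: scan cost=20, card=20
  {A}: scan cost=250, card=250
  {AD}: card=2500; try (D,hash)→700, (A,merge)→2390, (D,merge)→2620, (A,hash)→4040, (A,nl)→5020, (D,nl)→5250; best=700 via (D,hash)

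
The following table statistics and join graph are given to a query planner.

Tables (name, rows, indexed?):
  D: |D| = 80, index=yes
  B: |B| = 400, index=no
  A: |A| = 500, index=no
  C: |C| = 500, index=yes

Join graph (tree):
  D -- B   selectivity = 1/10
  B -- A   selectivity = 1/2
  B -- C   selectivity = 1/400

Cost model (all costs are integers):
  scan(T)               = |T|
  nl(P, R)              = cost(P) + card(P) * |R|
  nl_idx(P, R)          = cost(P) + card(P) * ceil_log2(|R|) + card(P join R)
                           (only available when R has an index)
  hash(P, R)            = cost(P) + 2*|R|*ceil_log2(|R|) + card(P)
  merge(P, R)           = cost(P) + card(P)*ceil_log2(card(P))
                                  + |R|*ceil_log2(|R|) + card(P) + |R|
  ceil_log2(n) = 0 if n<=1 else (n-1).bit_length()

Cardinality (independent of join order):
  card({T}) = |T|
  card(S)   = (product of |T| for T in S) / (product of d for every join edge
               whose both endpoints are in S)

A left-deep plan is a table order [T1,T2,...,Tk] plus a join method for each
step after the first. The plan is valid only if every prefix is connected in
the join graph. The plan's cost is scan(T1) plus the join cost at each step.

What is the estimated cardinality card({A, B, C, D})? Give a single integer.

1000000

Tables in S: A(500), B(400), C(500), D(80)
Edges inside S: D-B(d=10), B-A(d=2), B-C(d=400)
numerator = 500 * 400 * 500 * 80 = 8000000000
denominator = 10 * 2 * 400 = 8000
card(S) = 8000000000 / 8000 = 1000000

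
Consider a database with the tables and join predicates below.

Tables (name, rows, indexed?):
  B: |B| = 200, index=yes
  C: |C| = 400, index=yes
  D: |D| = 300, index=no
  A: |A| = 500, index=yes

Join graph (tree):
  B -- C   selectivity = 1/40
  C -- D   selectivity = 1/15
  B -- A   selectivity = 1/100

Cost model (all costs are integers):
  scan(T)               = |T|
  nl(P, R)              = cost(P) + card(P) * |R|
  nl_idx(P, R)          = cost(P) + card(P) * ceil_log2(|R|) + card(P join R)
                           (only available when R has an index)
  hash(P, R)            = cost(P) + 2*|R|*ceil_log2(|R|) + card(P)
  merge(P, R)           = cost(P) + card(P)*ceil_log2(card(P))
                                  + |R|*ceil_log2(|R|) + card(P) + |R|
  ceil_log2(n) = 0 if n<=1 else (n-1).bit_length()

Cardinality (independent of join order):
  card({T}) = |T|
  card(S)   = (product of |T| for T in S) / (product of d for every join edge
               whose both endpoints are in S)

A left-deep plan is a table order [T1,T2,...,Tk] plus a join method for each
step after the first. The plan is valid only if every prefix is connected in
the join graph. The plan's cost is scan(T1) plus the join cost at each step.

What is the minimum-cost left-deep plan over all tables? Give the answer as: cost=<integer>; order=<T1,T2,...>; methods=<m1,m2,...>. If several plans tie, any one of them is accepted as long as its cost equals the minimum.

cost=26600; order=B,A,C,D; methods=nl_idx,hash,hash

Selinger DP (subsets sized 1..n):
  {B}: scan cost=200, card=200
  {C}: scan cost=400, card=400
  {D}: scan cost=300, card=300
  {A}: scan cost=500, card=500
  {BC}: card=2000; try (C,nl_idx)→4000, (B,hash)→4000, (B,nl_idx)→5600, (C,merge)→6000, (B,merge)→6200, (C,hash)→7600 …(+2); best=4000 via (C,nl_idx)
  {AB}: card=1000; try (A,nl_idx)→3000, (B,hash)→4200, (B,nl_idx)→5500, (A,merge)→7000, (B,merge)→7300, (A,hash)→9400 …(+2); best=3000 via (A,nl_idx)
  {CD}: card=8000; try (D,hash)→6200, (C,merge)→7300, (D,merge)→7400, (C,hash)→7800, (C,nl_idx)→11000, (C,nl)→120300 …(+1); best=6200 via (D,hash)
  {BCD}: card=40000; try (D,hash)→11400, (B,hash)→17400, (D,merge)→31000, (B,nl_idx)→110200, (B,merge)→120000, (D,nl)→604000 …(+1); best=11400 via (D,hash)
  {ABC}: card=10000; try (C,hash)→11200, (A,hash)→15000, (C,merge)→18000, (C,nl_idx)→22000, (A,nl_idx)→32000, (A,merge)→33000 …(+2); best=11200 via (C,hash)
  {ABCD}: card=200000; try (D,hash)→26600, (A,hash)→60400, (D,merge)→164200, (A,nl_idx)→571400, (A,merge)→696400, (D,nl)→3011200 …(+1); best=26600 via (D,hash)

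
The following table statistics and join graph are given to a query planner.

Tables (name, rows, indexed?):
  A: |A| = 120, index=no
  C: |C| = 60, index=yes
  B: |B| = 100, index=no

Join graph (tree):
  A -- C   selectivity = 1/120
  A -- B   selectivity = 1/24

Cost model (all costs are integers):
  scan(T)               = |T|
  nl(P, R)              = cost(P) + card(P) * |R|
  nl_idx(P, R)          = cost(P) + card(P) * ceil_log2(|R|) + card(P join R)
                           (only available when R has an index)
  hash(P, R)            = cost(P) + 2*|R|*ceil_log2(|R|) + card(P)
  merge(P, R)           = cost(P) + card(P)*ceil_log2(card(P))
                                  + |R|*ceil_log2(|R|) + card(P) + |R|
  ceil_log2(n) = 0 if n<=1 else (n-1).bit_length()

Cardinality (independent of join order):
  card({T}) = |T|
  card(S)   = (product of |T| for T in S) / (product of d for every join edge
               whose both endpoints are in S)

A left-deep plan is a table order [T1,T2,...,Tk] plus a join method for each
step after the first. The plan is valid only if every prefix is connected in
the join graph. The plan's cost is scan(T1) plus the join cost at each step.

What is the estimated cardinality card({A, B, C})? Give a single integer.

250

Tables in S: A(120), B(100), C(60)
Edges inside S: A-C(d=120), A-B(d=24)
numerator = 120 * 100 * 60 = 720000
denominator = 120 * 24 = 2880
card(S) = 720000 / 2880 = 250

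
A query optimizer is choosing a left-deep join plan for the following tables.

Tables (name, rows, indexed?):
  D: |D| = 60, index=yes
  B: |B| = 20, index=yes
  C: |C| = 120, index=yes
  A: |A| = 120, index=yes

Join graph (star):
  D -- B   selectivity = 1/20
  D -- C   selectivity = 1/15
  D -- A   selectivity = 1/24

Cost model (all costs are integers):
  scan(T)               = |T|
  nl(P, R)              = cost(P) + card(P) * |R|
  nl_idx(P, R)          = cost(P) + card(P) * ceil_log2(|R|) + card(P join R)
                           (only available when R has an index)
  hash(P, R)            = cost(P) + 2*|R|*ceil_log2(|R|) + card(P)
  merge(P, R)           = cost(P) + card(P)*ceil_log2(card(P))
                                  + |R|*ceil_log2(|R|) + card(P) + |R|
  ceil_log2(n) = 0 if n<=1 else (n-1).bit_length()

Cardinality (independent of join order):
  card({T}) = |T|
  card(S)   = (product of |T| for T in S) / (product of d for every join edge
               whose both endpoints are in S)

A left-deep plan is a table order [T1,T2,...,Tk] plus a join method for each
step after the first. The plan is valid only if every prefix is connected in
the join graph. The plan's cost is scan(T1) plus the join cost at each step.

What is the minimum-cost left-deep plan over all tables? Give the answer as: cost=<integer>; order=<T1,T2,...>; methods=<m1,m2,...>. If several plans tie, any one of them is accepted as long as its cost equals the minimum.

Selinger DP (subsets sized 1..n):
  {D}: scan cost=60, card=60
  {B}: scan cost=20, card=20
  {C}: scan cost=120, card=120
  {A}: scan cost=120, card=120
  {BD}: card=60; try (D,nl_idx)→200, (B,hash)→320, (B,nl_idx)→420, (D,merge)→560, (B,merge)→600, (D,hash)→760 …(+2); best=200 via (D,nl_idx)
  {CD}: card=480; try (D,hash)→960, (C,nl_idx)→960, (D,nl_idx)→1320, (C,merge)→1440, (D,merge)→1500, (C,hash)→1800 …(+2); best=960 via (D,hash)
  {AD}: card=300; try (A,nl_idx)→780, (D,hash)→960, (D,nl_idx)→1140, (A,merge)→1440, (D,merge)→1500, (A,hash)→1800 …(+2); best=780 via (A,nl_idx)
  {BCD}: card=480; try (C,nl_idx)→1100, (C,merge)→1580, (B,hash)→1640, (C,hash)→1940, (B,nl_idx)→3840, (B,merge)→5880 …(+2); best=1100 via (C,nl_idx)
  {ABD}: card=300; try (A,nl_idx)→920, (B,hash)→1280, (A,merge)→1580, (A,hash)→1940, (B,nl_idx)→2580, (B,merge)→3900 …(+2); best=920 via (A,nl_idx)
  {ACD}: card=2400; try (C,hash)→2760, (A,hash)→3120, (C,merge)→4740, (C,nl_idx)→5280, (A,merge)→6720, (A,nl_idx)→6720 …(+2); best=2760 via (C,hash)
  {ABCD}: card=2400; try (C,hash)→2900, (A,hash)→3260, (C,merge)→4880, (B,hash)→5360, (C,nl_idx)→5420, (A,merge)→6860 …(+6); best=2900 via (C,hash)

cost=2900; order=B,D,A,C; methods=nl_idx,nl_idx,hash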